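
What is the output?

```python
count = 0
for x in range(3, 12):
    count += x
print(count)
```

x=3: count = 0+3 = 3
x=4: count = 3+4 = 7
x=5: count = 7+5 = 12
x=6: count = 12+6 = 18
x=7: count = 18+7 = 25
x=8: count = 25+8 = 33
x=9: count = 33+9 = 42
x=10: count = 42+10 = 52
x=11: count = 52+11 = 63

63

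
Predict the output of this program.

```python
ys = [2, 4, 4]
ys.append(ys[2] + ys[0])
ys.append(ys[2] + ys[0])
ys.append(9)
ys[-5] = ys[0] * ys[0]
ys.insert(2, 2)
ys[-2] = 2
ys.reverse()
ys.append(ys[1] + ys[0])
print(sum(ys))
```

append ys[2]+ys[0] = 4+2 = 6 → [2, 4, 4, 6]
append ys[2]+ys[0] = 4+2 = 6 → [2, 4, 4, 6, 6]
append 9 → [2, 4, 4, 6, 6, 9]
ys[-5] = ys[0]*ys[0] = 2*2 = 4 → [2, 4, 4, 6, 6, 9]
insert 2 at 2 → [2, 4, 2, 4, 6, 6, 9]
ys[-2] = 2 → [2, 4, 2, 4, 6, 2, 9]
reverse → [9, 2, 6, 4, 2, 4, 2]
append ys[1]+ys[0] = 2+9 = 11 → [9, 2, 6, 4, 2, 4, 2, 11]
sum = 40

40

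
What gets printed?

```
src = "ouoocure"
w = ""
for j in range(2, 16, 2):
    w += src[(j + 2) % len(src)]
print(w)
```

j=2: add src[4]='c' → 'c'
j=4: add src[6]='r' → 'cr'
j=6: add src[0]='o' → 'cro'
j=8: add src[2]='o' → 'croo'
j=10: add src[4]='c' → 'crooc'
j=12: add src[6]='r' → 'croocr'
j=14: add src[0]='o' → 'croocro'

croocro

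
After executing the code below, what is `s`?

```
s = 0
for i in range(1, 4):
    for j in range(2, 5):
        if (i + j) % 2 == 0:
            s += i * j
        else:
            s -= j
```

9

i=1,j=2: odd sum, s = 0-2 = -2
i=1,j=3: even sum, s = (-2)+3 = 1
i=1,j=4: odd sum, s = 1-4 = -3
i=2,j=2: even sum, s = (-3)+4 = 1
i=2,j=3: odd sum, s = 1-3 = -2
i=2,j=4: even sum, s = (-2)+8 = 6
i=3,j=2: odd sum, s = 6-2 = 4
i=3,j=3: even sum, s = 4+9 = 13
i=3,j=4: odd sum, s = 13-4 = 9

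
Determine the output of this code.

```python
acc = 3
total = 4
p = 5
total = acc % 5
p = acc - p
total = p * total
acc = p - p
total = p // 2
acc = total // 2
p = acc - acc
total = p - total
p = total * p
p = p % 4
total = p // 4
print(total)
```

total = 3%5 = 3
p = 3-5 = -2
total = (-2)*3 = -6
acc = (-2)-(-2) = 0
total = (-2)//2 = -1
acc = (-1)//2 = -1
p = (-1)-(-1) = 0
total = 0-(-1) = 1
p = 1*0 = 0
p = 0%4 = 0
total = 0//4 = 0

0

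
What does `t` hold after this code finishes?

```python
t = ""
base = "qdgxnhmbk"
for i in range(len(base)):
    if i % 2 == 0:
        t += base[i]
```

'qgnmk'

i=0: add 'q' → 'q'
i=1: skip
i=2: add 'g' → 'qg'
i=3: skip
i=4: add 'n' → 'qgn'
i=5: skip
i=6: add 'm' → 'qgnm'
i=7: skip
i=8: add 'k' → 'qgnmk'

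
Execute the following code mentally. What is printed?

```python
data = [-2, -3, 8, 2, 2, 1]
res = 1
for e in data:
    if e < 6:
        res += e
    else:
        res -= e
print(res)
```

-7

e=-2: <6, res = 1+(-2) = -1
e=-3: <6, res = (-1)+(-3) = -4
e=8: not <6, res = (-4)-8 = -12
e=2: <6, res = (-12)+2 = -10
e=2: <6, res = (-10)+2 = -8
e=1: <6, res = (-8)+1 = -7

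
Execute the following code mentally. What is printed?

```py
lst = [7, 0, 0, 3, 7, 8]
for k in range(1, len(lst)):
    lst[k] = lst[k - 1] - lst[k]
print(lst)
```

k=1: lst[1] = 7-0 = 7 → [7, 7, 0, 3, 7, 8]
k=2: lst[2] = 7-0 = 7 → [7, 7, 7, 3, 7, 8]
k=3: lst[3] = 7-3 = 4 → [7, 7, 7, 4, 7, 8]
k=4: lst[4] = 4-7 = -3 → [7, 7, 7, 4, -3, 8]
k=5: lst[5] = (-3)-8 = -11 → [7, 7, 7, 4, -3, -11]

[7, 7, 7, 4, -3, -11]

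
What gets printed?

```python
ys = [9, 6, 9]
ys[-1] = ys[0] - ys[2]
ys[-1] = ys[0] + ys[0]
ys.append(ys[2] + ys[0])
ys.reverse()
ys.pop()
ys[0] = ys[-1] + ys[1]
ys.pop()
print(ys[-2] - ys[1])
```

6

ys[-1] = ys[0]-ys[2] = 9-9 = 0 → [9, 6, 0]
ys[-1] = ys[0]+ys[0] = 9+9 = 18 → [9, 6, 18]
append ys[2]+ys[0] = 18+9 = 27 → [9, 6, 18, 27]
reverse → [27, 18, 6, 9]
pop() removes 9 → [27, 18, 6]
ys[0] = ys[-1]+ys[1] = 6+18 = 24 → [24, 18, 6]
pop() removes 6 → [24, 18]
ys[-2]-ys[1] = 24-18 = 6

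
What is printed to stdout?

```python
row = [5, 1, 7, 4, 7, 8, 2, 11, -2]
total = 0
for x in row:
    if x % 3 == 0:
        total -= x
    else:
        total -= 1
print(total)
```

-9

x=5: not %3==0, total = 0-1 = -1
x=1: not %3==0, total = (-1)-1 = -2
x=7: not %3==0, total = (-2)-1 = -3
x=4: not %3==0, total = (-3)-1 = -4
x=7: not %3==0, total = (-4)-1 = -5
x=8: not %3==0, total = (-5)-1 = -6
x=2: not %3==0, total = (-6)-1 = -7
x=11: not %3==0, total = (-7)-1 = -8
x=-2: not %3==0, total = (-8)-1 = -9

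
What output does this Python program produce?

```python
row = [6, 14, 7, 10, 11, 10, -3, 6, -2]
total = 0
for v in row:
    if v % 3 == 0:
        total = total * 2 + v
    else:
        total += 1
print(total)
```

v=6: %3==0, total = 0*2+6 = 6
v=14: not %3==0, total = 6+1 = 7
v=7: not %3==0, total = 7+1 = 8
v=10: not %3==0, total = 8+1 = 9
v=11: not %3==0, total = 9+1 = 10
v=10: not %3==0, total = 10+1 = 11
v=-3: %3==0, total = 11*2+(-3) = 19
v=6: %3==0, total = 19*2+6 = 44
v=-2: not %3==0, total = 44+1 = 45

45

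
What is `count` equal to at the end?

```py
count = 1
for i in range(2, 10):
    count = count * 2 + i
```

i=2: count = 1*2+2 = 4
i=3: count = 4*2+3 = 11
i=4: count = 11*2+4 = 26
i=5: count = 26*2+5 = 57
i=6: count = 57*2+6 = 120
i=7: count = 120*2+7 = 247
i=8: count = 247*2+8 = 502
i=9: count = 502*2+9 = 1013

1013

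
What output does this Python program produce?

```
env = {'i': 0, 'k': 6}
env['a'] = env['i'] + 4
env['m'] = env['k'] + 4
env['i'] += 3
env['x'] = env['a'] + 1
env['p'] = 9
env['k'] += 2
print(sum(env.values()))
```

39

env['a'] = env['i']+4 = 4 → {'i': 0, 'k': 6, 'a': 4}
env['m'] = env['k']+4 = 10 → {'i': 0, 'k': 6, 'a': 4, 'm': 10}
env['i'] = 0+3 = 3 → {'i': 3, 'k': 6, 'a': 4, 'm': 10}
env['x'] = env['a']+1 = 5 → {'i': 3, 'k': 6, 'a': 4, 'm': 10, 'x': 5}
env['p'] = 9 → {'i': 3, 'k': 6, 'a': 4, 'm': 10, 'x': 5, 'p': 9}
env['k'] = 6+2 = 8 → {'i': 3, 'k': 8, 'a': 4, 'm': 10, 'x': 5, 'p': 9}
sum of values = 39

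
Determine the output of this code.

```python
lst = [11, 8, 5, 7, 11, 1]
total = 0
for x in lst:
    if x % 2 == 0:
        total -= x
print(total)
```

x=11: not even
x=8: even, total = 0-8 = -8
x=5: not even
x=7: not even
x=11: not even
x=1: not even

-8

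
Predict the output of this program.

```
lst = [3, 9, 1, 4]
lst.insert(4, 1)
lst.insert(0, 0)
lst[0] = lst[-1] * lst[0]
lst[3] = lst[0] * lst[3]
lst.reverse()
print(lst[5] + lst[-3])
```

9

insert 1 at 4 → [3, 9, 1, 4, 1]
insert 0 at 0 → [0, 3, 9, 1, 4, 1]
lst[0] = lst[-1]*lst[0] = 1*0 = 0 → [0, 3, 9, 1, 4, 1]
lst[3] = lst[0]*lst[3] = 0*1 = 0 → [0, 3, 9, 0, 4, 1]
reverse → [1, 4, 0, 9, 3, 0]
lst[5]+lst[-3] = 0+9 = 9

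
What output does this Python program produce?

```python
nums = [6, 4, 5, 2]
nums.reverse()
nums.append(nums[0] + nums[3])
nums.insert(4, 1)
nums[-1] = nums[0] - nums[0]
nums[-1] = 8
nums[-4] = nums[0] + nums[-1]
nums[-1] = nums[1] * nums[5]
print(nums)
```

reverse → [2, 5, 4, 6]
append nums[0]+nums[3] = 2+6 = 8 → [2, 5, 4, 6, 8]
insert 1 at 4 → [2, 5, 4, 6, 1, 8]
nums[-1] = nums[0]-nums[0] = 2-2 = 0 → [2, 5, 4, 6, 1, 0]
nums[-1] = 8 → [2, 5, 4, 6, 1, 8]
nums[-4] = nums[0]+nums[-1] = 2+8 = 10 → [2, 5, 10, 6, 1, 8]
nums[-1] = nums[1]*nums[5] = 5*8 = 40 → [2, 5, 10, 6, 1, 40]

[2, 5, 10, 6, 1, 40]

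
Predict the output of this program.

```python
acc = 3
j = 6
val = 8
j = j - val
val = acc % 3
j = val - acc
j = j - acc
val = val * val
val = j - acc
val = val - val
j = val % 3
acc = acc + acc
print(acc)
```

j = 6-8 = -2
val = 3%3 = 0
j = 0-3 = -3
j = (-3)-3 = -6
val = 0*0 = 0
val = (-6)-3 = -9
val = (-9)-(-9) = 0
j = 0%3 = 0
acc = 3+3 = 6

6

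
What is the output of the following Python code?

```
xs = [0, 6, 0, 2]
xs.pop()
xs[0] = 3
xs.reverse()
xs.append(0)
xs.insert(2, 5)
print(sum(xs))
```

14

pop() removes 2 → [0, 6, 0]
xs[0] = 3 → [3, 6, 0]
reverse → [0, 6, 3]
append 0 → [0, 6, 3, 0]
insert 5 at 2 → [0, 6, 5, 3, 0]
sum = 14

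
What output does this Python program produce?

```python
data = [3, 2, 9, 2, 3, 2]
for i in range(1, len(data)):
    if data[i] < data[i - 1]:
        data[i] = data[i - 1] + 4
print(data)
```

[3, 7, 9, 13, 17, 21]

i=1: 2<3, data[1] = 3+4 = 7 → [3, 7, 9, 2, 3, 2]
i=2: 9>=7, unchanged → [3, 7, 9, 2, 3, 2]
i=3: 2<9, data[3] = 9+4 = 13 → [3, 7, 9, 13, 3, 2]
i=4: 3<13, data[4] = 13+4 = 17 → [3, 7, 9, 13, 17, 2]
i=5: 2<17, data[5] = 17+4 = 21 → [3, 7, 9, 13, 17, 21]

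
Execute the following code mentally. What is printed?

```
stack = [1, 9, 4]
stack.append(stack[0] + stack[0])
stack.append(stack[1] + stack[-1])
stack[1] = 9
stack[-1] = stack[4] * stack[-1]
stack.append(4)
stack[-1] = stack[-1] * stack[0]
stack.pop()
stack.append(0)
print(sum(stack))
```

137

append stack[0]+stack[0] = 1+1 = 2 → [1, 9, 4, 2]
append stack[1]+stack[-1] = 9+2 = 11 → [1, 9, 4, 2, 11]
stack[1] = 9 → [1, 9, 4, 2, 11]
stack[-1] = stack[4]*stack[-1] = 11*11 = 121 → [1, 9, 4, 2, 121]
append 4 → [1, 9, 4, 2, 121, 4]
stack[-1] = stack[-1]*stack[0] = 4*1 = 4 → [1, 9, 4, 2, 121, 4]
pop() removes 4 → [1, 9, 4, 2, 121]
append 0 → [1, 9, 4, 2, 121, 0]
sum = 137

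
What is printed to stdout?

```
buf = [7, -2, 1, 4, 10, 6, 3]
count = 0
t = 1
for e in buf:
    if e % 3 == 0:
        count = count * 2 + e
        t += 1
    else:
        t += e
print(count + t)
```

e=7: not %3==0; t=8
e=-2: not %3==0; t=6
e=1: not %3==0; t=7
e=4: not %3==0; t=11
e=10: not %3==0; t=21
e=6: %3==0, count = 0*2+6 = 6; t=22
e=3: %3==0, count = 6*2+3 = 15; t=23
count+t = 15+23 = 38

38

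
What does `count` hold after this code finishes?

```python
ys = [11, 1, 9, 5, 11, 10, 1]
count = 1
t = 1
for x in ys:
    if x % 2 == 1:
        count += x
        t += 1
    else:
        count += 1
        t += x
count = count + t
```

57

x=11: odd, count = 1+11 = 12; t=2
x=1: odd, count = 12+1 = 13; t=3
x=9: odd, count = 13+9 = 22; t=4
x=5: odd, count = 22+5 = 27; t=5
x=11: odd, count = 27+11 = 38; t=6
x=10: not odd, count = 38+1 = 39; t=16
x=1: odd, count = 39+1 = 40; t=17
count+t = 40+17 = 57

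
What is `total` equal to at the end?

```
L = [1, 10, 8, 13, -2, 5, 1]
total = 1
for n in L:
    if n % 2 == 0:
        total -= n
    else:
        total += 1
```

n=1: not even, total = 1+1 = 2
n=10: even, total = 2-10 = -8
n=8: even, total = (-8)-8 = -16
n=13: not even, total = (-16)+1 = -15
n=-2: even, total = (-15)-(-2) = -13
n=5: not even, total = (-13)+1 = -12
n=1: not even, total = (-12)+1 = -11

-11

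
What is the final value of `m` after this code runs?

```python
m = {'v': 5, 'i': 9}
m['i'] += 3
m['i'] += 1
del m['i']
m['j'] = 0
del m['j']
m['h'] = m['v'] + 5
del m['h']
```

{'v': 5}

m['i'] = 9+3 = 12 → {'v': 5, 'i': 12}
m['i'] = 12+1 = 13 → {'v': 5, 'i': 13}
del 'i' → {'v': 5}
m['j'] = 0 → {'v': 5, 'j': 0}
del 'j' → {'v': 5}
m['h'] = m['v']+5 = 10 → {'v': 5, 'h': 10}
del 'h' → {'v': 5}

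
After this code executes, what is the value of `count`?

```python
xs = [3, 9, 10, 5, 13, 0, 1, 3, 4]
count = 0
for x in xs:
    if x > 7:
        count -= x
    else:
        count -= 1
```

-38

x=3: not >7, count = 0-1 = -1
x=9: >7, count = (-1)-9 = -10
x=10: >7, count = (-10)-10 = -20
x=5: not >7, count = (-20)-1 = -21
x=13: >7, count = (-21)-13 = -34
x=0: not >7, count = (-34)-1 = -35
x=1: not >7, count = (-35)-1 = -36
x=3: not >7, count = (-36)-1 = -37
x=4: not >7, count = (-37)-1 = -38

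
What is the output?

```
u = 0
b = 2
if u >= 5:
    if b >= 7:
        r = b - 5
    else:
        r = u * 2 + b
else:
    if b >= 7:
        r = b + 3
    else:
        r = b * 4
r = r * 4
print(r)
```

32

u=0, b=2
u >= 5 is False; b >= 7 is False
→ r = b * 4 = 8
r = 8*4 = 32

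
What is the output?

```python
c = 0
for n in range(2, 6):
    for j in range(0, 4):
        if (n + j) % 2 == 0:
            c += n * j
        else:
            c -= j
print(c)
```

32

n=2,j=0: even sum, c = 0+0 = 0
n=2,j=1: odd sum, c = 0-1 = -1
n=2,j=2: even sum, c = (-1)+4 = 3
n=2,j=3: odd sum, c = 3-3 = 0
n=3,j=0: odd sum, c = 0-0 = 0
n=3,j=1: even sum, c = 0+3 = 3
n=3,j=2: odd sum, c = 3-2 = 1
n=3,j=3: even sum, c = 1+9 = 10
n=4,j=0: even sum, c = 10+0 = 10
n=4,j=1: odd sum, c = 10-1 = 9
n=4,j=2: even sum, c = 9+8 = 17
n=4,j=3: odd sum, c = 17-3 = 14
n=5,j=0: odd sum, c = 14-0 = 14
n=5,j=1: even sum, c = 14+5 = 19
n=5,j=2: odd sum, c = 19-2 = 17
n=5,j=3: even sum, c = 17+15 = 32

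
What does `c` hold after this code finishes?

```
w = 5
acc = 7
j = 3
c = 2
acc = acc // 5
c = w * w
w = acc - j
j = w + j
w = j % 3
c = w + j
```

acc = 7//5 = 1
c = 5*5 = 25
w = 1-3 = -2
j = (-2)+3 = 1
w = 1%3 = 1
c = 1+1 = 2

2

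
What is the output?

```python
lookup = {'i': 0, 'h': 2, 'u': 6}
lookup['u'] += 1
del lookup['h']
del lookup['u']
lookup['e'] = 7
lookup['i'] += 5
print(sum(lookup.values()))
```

lookup['u'] = 6+1 = 7 → {'i': 0, 'h': 2, 'u': 7}
del 'h' → {'i': 0, 'u': 7}
del 'u' → {'i': 0}
lookup['e'] = 7 → {'i': 0, 'e': 7}
lookup['i'] = 0+5 = 5 → {'i': 5, 'e': 7}
sum of values = 12

12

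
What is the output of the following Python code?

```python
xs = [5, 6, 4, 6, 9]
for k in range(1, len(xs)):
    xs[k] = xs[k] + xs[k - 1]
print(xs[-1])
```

30

k=1: xs[1] = 6+5 = 11 → [5, 11, 4, 6, 9]
k=2: xs[2] = 4+11 = 15 → [5, 11, 15, 6, 9]
k=3: xs[3] = 6+15 = 21 → [5, 11, 15, 21, 9]
k=4: xs[4] = 9+21 = 30 → [5, 11, 15, 21, 30]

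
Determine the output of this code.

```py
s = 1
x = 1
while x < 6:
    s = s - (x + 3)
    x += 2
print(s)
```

x=1: s = 1-4 = -3
x=3: s = (-3)-6 = -9
x=5: s = (-9)-8 = -17

-17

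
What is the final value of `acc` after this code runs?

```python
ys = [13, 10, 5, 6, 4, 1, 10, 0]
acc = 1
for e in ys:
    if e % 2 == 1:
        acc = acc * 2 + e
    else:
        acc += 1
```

81

e=13: odd, acc = 1*2+13 = 15
e=10: not odd, acc = 15+1 = 16
e=5: odd, acc = 16*2+5 = 37
e=6: not odd, acc = 37+1 = 38
e=4: not odd, acc = 38+1 = 39
e=1: odd, acc = 39*2+1 = 79
e=10: not odd, acc = 79+1 = 80
e=0: not odd, acc = 80+1 = 81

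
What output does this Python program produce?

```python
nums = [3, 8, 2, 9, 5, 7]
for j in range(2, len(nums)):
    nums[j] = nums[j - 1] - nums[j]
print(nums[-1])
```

-15

j=2: nums[2] = 8-2 = 6 → [3, 8, 6, 9, 5, 7]
j=3: nums[3] = 6-9 = -3 → [3, 8, 6, -3, 5, 7]
j=4: nums[4] = (-3)-5 = -8 → [3, 8, 6, -3, -8, 7]
j=5: nums[5] = (-8)-7 = -15 → [3, 8, 6, -3, -8, -15]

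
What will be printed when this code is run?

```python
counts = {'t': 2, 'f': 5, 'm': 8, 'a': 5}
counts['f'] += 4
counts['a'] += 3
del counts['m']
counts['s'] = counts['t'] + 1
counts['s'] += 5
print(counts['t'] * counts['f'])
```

counts['f'] = 5+4 = 9 → {'t': 2, 'f': 9, 'm': 8, 'a': 5}
counts['a'] = 5+3 = 8 → {'t': 2, 'f': 9, 'm': 8, 'a': 8}
del 'm' → {'t': 2, 'f': 9, 'a': 8}
counts['s'] = counts['t']+1 = 3 → {'t': 2, 'f': 9, 'a': 8, 's': 3}
counts['s'] = 3+5 = 8 → {'t': 2, 'f': 9, 'a': 8, 's': 8}
counts['t']*counts['f'] = 2*9 = 18

18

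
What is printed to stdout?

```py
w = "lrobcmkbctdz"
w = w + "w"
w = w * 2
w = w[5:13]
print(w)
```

+ 'w' → 'lrobcmkbctdzw'
repeat ×2 → 'lrobcmkbctdzwlrobcmkbctdzw'
slice [5:13] → 'mkbctdzw'

mkbctdzw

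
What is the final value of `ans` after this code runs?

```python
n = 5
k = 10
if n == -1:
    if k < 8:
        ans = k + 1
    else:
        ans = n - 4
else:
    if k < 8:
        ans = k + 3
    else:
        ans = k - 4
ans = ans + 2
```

n=5, k=10
n == -1 is False; k < 8 is False
→ ans = k - 4 = 6
ans = 6+2 = 8

8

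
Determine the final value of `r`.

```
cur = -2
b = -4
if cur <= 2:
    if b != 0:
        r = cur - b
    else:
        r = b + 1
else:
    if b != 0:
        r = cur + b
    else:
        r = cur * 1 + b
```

cur=-2, b=-4
cur <= 2 is True; b != 0 is True
→ r = cur - b = 2

2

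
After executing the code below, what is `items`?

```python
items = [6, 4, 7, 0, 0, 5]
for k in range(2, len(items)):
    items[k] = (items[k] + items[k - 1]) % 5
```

k=2: items[2] = (7+4)%5 = 1 → [6, 4, 1, 0, 0, 5]
k=3: items[3] = (0+1)%5 = 1 → [6, 4, 1, 1, 0, 5]
k=4: items[4] = (0+1)%5 = 1 → [6, 4, 1, 1, 1, 5]
k=5: items[5] = (5+1)%5 = 1 → [6, 4, 1, 1, 1, 1]

[6, 4, 1, 1, 1, 1]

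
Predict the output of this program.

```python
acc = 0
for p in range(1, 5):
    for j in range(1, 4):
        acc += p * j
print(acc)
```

60

p=1,j=1: acc = 0+1 = 1
p=1,j=2: acc = 1+2 = 3
p=1,j=3: acc = 3+3 = 6
p=2,j=1: acc = 6+2 = 8
p=2,j=2: acc = 8+4 = 12
p=2,j=3: acc = 12+6 = 18
p=3,j=1: acc = 18+3 = 21
p=3,j=2: acc = 21+6 = 27
p=3,j=3: acc = 27+9 = 36
p=4,j=1: acc = 36+4 = 40
p=4,j=2: acc = 40+8 = 48
p=4,j=3: acc = 48+12 = 60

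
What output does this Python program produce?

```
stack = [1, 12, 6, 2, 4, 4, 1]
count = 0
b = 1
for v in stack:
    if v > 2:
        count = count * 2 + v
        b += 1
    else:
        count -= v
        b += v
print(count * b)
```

v=1: not >2, count = 0-1 = -1; b=2
v=12: >2, count = (-1)*2+12 = 10; b=3
v=6: >2, count = 10*2+6 = 26; b=4
v=2: not >2, count = 26-2 = 24; b=6
v=4: >2, count = 24*2+4 = 52; b=7
v=4: >2, count = 52*2+4 = 108; b=8
v=1: not >2, count = 108-1 = 107; b=9
count*b = 107*9 = 963

963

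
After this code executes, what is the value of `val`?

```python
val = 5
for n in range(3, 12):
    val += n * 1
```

n=3: val = 5+3*1 = 8
n=4: val = 8+4*1 = 12
n=5: val = 12+5*1 = 17
n=6: val = 17+6*1 = 23
n=7: val = 23+7*1 = 30
n=8: val = 30+8*1 = 38
n=9: val = 38+9*1 = 47
n=10: val = 47+10*1 = 57
n=11: val = 57+11*1 = 68

68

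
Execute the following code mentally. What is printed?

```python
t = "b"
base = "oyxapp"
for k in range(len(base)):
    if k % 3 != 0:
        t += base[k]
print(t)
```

k=0: skip
k=1: add 'y' → 'by'
k=2: add 'x' → 'byx'
k=3: skip
k=4: add 'p' → 'byxp'
k=5: add 'p' → 'byxpp'

byxpp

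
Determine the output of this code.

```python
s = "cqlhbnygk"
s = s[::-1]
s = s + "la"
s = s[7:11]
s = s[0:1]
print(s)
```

q

reverse → 'kgynbhlqc'
+ 'la' → 'kgynbhlqcla'
slice [7:11] → 'qcla'
slice [0:1] → 'q'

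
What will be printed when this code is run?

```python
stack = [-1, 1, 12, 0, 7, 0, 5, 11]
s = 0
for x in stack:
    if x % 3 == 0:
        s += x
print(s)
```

12

x=-1: not %3==0
x=1: not %3==0
x=12: %3==0, s = 0+12 = 12
x=0: %3==0, s = 12+0 = 12
x=7: not %3==0
x=0: %3==0, s = 12+0 = 12
x=5: not %3==0
x=11: not %3==0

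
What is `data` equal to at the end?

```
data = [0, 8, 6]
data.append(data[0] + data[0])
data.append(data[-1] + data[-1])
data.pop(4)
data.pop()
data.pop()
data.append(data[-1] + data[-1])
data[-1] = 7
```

append data[0]+data[0] = 0+0 = 0 → [0, 8, 6, 0]
append data[-1]+data[-1] = 0+0 = 0 → [0, 8, 6, 0, 0]
pop(4) removes 0 → [0, 8, 6, 0]
pop() removes 0 → [0, 8, 6]
pop() removes 6 → [0, 8]
append data[-1]+data[-1] = 8+8 = 16 → [0, 8, 16]
data[-1] = 7 → [0, 8, 7]

[0, 8, 7]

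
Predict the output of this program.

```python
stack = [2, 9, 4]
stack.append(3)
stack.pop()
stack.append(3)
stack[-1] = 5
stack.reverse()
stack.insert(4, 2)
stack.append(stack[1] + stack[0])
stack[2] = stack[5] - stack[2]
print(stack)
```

[5, 4, 0, 2, 2, 9]

append 3 → [2, 9, 4, 3]
pop() removes 3 → [2, 9, 4]
append 3 → [2, 9, 4, 3]
stack[-1] = 5 → [2, 9, 4, 5]
reverse → [5, 4, 9, 2]
insert 2 at 4 → [5, 4, 9, 2, 2]
append stack[1]+stack[0] = 4+5 = 9 → [5, 4, 9, 2, 2, 9]
stack[2] = stack[5]-stack[2] = 9-9 = 0 → [5, 4, 0, 2, 2, 9]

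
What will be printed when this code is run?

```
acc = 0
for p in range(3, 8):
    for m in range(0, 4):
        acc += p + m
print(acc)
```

p=3,m=0: acc = 0+3 = 3
p=3,m=1: acc = 3+4 = 7
p=3,m=2: acc = 7+5 = 12
p=3,m=3: acc = 12+6 = 18
p=4,m=0: acc = 18+4 = 22
p=4,m=1: acc = 22+5 = 27
p=4,m=2: acc = 27+6 = 33
p=4,m=3: acc = 33+7 = 40
p=5,m=0: acc = 40+5 = 45
p=5,m=1: acc = 45+6 = 51
p=5,m=2: acc = 51+7 = 58
p=5,m=3: acc = 58+8 = 66
p=6,m=0: acc = 66+6 = 72
p=6,m=1: acc = 72+7 = 79
p=6,m=2: acc = 79+8 = 87
p=6,m=3: acc = 87+9 = 96
p=7,m=0: acc = 96+7 = 103
p=7,m=1: acc = 103+8 = 111
p=7,m=2: acc = 111+9 = 120
p=7,m=3: acc = 120+10 = 130

130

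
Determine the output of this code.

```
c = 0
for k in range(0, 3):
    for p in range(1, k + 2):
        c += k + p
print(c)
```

k=0,p=1: c = 0+1 = 1
k=1,p=1: c = 1+2 = 3
k=1,p=2: c = 3+3 = 6
k=2,p=1: c = 6+3 = 9
k=2,p=2: c = 9+4 = 13
k=2,p=3: c = 13+5 = 18

18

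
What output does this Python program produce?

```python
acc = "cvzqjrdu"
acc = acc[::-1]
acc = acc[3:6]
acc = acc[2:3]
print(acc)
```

z

reverse → 'udrjqzvc'
slice [3:6] → 'jqz'
slice [2:3] → 'z'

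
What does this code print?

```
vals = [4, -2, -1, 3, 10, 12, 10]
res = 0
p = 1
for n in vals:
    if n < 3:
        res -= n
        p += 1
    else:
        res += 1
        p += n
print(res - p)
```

n=4: not <3, res = 0+1 = 1; p=5
n=-2: <3, res = 1-(-2) = 3; p=6
n=-1: <3, res = 3-(-1) = 4; p=7
n=3: not <3, res = 4+1 = 5; p=10
n=10: not <3, res = 5+1 = 6; p=20
n=12: not <3, res = 6+1 = 7; p=32
n=10: not <3, res = 7+1 = 8; p=42
res-p = 8-42 = -34

-34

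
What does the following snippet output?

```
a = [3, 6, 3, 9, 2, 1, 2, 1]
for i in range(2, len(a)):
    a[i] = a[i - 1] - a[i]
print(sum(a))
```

i=2: a[2] = 6-3 = 3 → [3, 6, 3, 9, 2, 1, 2, 1]
i=3: a[3] = 3-9 = -6 → [3, 6, 3, -6, 2, 1, 2, 1]
i=4: a[4] = (-6)-2 = -8 → [3, 6, 3, -6, -8, 1, 2, 1]
i=5: a[5] = (-8)-1 = -9 → [3, 6, 3, -6, -8, -9, 2, 1]
i=6: a[6] = (-9)-2 = -11 → [3, 6, 3, -6, -8, -9, -11, 1]
i=7: a[7] = (-11)-1 = -12 → [3, 6, 3, -6, -8, -9, -11, -12]
sum = -34

-34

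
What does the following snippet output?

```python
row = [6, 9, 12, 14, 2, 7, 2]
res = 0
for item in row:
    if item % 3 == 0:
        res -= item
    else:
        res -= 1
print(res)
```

item=6: %3==0, res = 0-6 = -6
item=9: %3==0, res = (-6)-9 = -15
item=12: %3==0, res = (-15)-12 = -27
item=14: not %3==0, res = (-27)-1 = -28
item=2: not %3==0, res = (-28)-1 = -29
item=7: not %3==0, res = (-29)-1 = -30
item=2: not %3==0, res = (-30)-1 = -31

-31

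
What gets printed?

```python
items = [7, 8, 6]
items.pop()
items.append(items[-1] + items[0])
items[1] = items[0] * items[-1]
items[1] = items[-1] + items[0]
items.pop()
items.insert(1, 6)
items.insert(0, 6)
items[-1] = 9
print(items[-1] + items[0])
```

pop() removes 6 → [7, 8]
append items[-1]+items[0] = 8+7 = 15 → [7, 8, 15]
items[1] = items[0]*items[-1] = 7*15 = 105 → [7, 105, 15]
items[1] = items[-1]+items[0] = 15+7 = 22 → [7, 22, 15]
pop() removes 15 → [7, 22]
insert 6 at 1 → [7, 6, 22]
insert 6 at 0 → [6, 7, 6, 22]
items[-1] = 9 → [6, 7, 6, 9]
items[-1]+items[0] = 9+6 = 15

15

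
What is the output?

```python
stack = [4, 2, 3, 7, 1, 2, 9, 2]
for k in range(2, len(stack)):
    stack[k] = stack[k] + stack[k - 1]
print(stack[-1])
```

26

k=2: stack[2] = 3+2 = 5 → [4, 2, 5, 7, 1, 2, 9, 2]
k=3: stack[3] = 7+5 = 12 → [4, 2, 5, 12, 1, 2, 9, 2]
k=4: stack[4] = 1+12 = 13 → [4, 2, 5, 12, 13, 2, 9, 2]
k=5: stack[5] = 2+13 = 15 → [4, 2, 5, 12, 13, 15, 9, 2]
k=6: stack[6] = 9+15 = 24 → [4, 2, 5, 12, 13, 15, 24, 2]
k=7: stack[7] = 2+24 = 26 → [4, 2, 5, 12, 13, 15, 24, 26]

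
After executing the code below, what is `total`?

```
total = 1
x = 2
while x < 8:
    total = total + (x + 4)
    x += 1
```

x=2: total = 1+6 = 7
x=3: total = 7+7 = 14
x=4: total = 14+8 = 22
x=5: total = 22+9 = 31
x=6: total = 31+10 = 41
x=7: total = 41+11 = 52

52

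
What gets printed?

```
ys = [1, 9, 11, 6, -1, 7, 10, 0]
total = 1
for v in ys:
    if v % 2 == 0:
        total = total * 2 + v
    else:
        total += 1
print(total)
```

v=1: not even, total = 1+1 = 2
v=9: not even, total = 2+1 = 3
v=11: not even, total = 3+1 = 4
v=6: even, total = 4*2+6 = 14
v=-1: not even, total = 14+1 = 15
v=7: not even, total = 15+1 = 16
v=10: even, total = 16*2+10 = 42
v=0: even, total = 42*2+0 = 84

84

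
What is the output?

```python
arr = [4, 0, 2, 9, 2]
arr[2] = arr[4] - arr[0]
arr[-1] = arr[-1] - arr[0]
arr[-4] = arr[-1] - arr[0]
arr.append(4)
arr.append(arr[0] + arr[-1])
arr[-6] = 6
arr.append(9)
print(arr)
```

arr[2] = arr[4]-arr[0] = 2-4 = -2 → [4, 0, -2, 9, 2]
arr[-1] = arr[-1]-arr[0] = 2-4 = -2 → [4, 0, -2, 9, -2]
arr[-4] = arr[-1]-arr[0] = (-2)-4 = -6 → [4, -6, -2, 9, -2]
append 4 → [4, -6, -2, 9, -2, 4]
append arr[0]+arr[-1] = 4+4 = 8 → [4, -6, -2, 9, -2, 4, 8]
arr[-6] = 6 → [4, 6, -2, 9, -2, 4, 8]
append 9 → [4, 6, -2, 9, -2, 4, 8, 9]

[4, 6, -2, 9, -2, 4, 8, 9]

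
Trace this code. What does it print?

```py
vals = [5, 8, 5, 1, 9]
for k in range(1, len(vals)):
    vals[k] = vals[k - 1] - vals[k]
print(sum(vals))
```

k=1: vals[1] = 5-8 = -3 → [5, -3, 5, 1, 9]
k=2: vals[2] = (-3)-5 = -8 → [5, -3, -8, 1, 9]
k=3: vals[3] = (-8)-1 = -9 → [5, -3, -8, -9, 9]
k=4: vals[4] = (-9)-9 = -18 → [5, -3, -8, -9, -18]
sum = -33

-33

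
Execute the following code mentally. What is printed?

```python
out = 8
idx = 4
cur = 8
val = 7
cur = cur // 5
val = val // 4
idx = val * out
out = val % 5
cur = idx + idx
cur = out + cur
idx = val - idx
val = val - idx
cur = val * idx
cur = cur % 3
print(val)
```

8

cur = 8//5 = 1
val = 7//4 = 1
idx = 1*8 = 8
out = 1%5 = 1
cur = 8+8 = 16
cur = 1+16 = 17
idx = 1-8 = -7
val = 1-(-7) = 8
cur = 8*(-7) = -56
cur = (-56)%3 = 1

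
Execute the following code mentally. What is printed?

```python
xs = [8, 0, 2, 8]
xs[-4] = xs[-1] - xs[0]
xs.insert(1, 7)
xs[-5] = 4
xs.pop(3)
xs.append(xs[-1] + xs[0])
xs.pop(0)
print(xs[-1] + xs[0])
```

19

xs[-4] = xs[-1]-xs[0] = 8-8 = 0 → [0, 0, 2, 8]
insert 7 at 1 → [0, 7, 0, 2, 8]
xs[-5] = 4 → [4, 7, 0, 2, 8]
pop(3) removes 2 → [4, 7, 0, 8]
append xs[-1]+xs[0] = 8+4 = 12 → [4, 7, 0, 8, 12]
pop(0) removes 4 → [7, 0, 8, 12]
xs[-1]+xs[0] = 12+7 = 19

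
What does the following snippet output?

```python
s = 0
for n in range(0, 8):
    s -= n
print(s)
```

-28

n=0: s = 0-0 = 0
n=1: s = 0-1 = -1
n=2: s = (-1)-2 = -3
n=3: s = (-3)-3 = -6
n=4: s = (-6)-4 = -10
n=5: s = (-10)-5 = -15
n=6: s = (-15)-6 = -21
n=7: s = (-21)-7 = -28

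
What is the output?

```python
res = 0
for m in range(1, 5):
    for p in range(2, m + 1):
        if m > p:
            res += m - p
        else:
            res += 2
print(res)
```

m=2,p=2: not 2>2, res = 0+2 = 2
m=3,p=2: 3>2, res = 2+1 = 3
m=3,p=3: not 3>3, res = 3+2 = 5
m=4,p=2: 4>2, res = 5+2 = 7
m=4,p=3: 4>3, res = 7+1 = 8
m=4,p=4: not 4>4, res = 8+2 = 10

10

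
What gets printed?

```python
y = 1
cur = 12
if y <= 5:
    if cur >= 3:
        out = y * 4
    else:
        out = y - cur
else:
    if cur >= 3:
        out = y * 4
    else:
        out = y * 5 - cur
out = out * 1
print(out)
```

y=1, cur=12
y <= 5 is True; cur >= 3 is True
→ out = y * 4 = 4
out = 4*1 = 4

4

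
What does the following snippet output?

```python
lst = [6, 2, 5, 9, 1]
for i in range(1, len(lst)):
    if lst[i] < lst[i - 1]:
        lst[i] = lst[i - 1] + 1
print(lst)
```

i=1: 2<6, lst[1] = 6+1 = 7 → [6, 7, 5, 9, 1]
i=2: 5<7, lst[2] = 7+1 = 8 → [6, 7, 8, 9, 1]
i=3: 9>=8, unchanged → [6, 7, 8, 9, 1]
i=4: 1<9, lst[4] = 9+1 = 10 → [6, 7, 8, 9, 10]

[6, 7, 8, 9, 10]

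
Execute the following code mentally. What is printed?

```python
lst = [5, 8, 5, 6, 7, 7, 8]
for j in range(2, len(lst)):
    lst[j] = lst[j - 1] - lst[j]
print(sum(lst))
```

j=2: lst[2] = 8-5 = 3 → [5, 8, 3, 6, 7, 7, 8]
j=3: lst[3] = 3-6 = -3 → [5, 8, 3, -3, 7, 7, 8]
j=4: lst[4] = (-3)-7 = -10 → [5, 8, 3, -3, -10, 7, 8]
j=5: lst[5] = (-10)-7 = -17 → [5, 8, 3, -3, -10, -17, 8]
j=6: lst[6] = (-17)-8 = -25 → [5, 8, 3, -3, -10, -17, -25]
sum = -39

-39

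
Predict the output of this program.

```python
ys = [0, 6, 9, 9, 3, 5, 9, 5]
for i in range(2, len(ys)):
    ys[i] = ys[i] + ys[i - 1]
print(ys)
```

i=2: ys[2] = 9+6 = 15 → [0, 6, 15, 9, 3, 5, 9, 5]
i=3: ys[3] = 9+15 = 24 → [0, 6, 15, 24, 3, 5, 9, 5]
i=4: ys[4] = 3+24 = 27 → [0, 6, 15, 24, 27, 5, 9, 5]
i=5: ys[5] = 5+27 = 32 → [0, 6, 15, 24, 27, 32, 9, 5]
i=6: ys[6] = 9+32 = 41 → [0, 6, 15, 24, 27, 32, 41, 5]
i=7: ys[7] = 5+41 = 46 → [0, 6, 15, 24, 27, 32, 41, 46]

[0, 6, 15, 24, 27, 32, 41, 46]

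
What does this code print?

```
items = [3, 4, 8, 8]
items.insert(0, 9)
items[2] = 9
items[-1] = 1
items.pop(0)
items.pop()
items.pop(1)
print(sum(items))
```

insert 9 at 0 → [9, 3, 4, 8, 8]
items[2] = 9 → [9, 3, 9, 8, 8]
items[-1] = 1 → [9, 3, 9, 8, 1]
pop(0) removes 9 → [3, 9, 8, 1]
pop() removes 1 → [3, 9, 8]
pop(1) removes 9 → [3, 8]
sum = 11

11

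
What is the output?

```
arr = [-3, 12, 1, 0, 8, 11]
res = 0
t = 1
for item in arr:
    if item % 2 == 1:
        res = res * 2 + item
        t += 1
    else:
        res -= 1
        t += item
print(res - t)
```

-31

item=-3: odd, res = 0*2+(-3) = -3; t=2
item=12: not odd, res = (-3)-1 = -4; t=14
item=1: odd, res = (-4)*2+1 = -7; t=15
item=0: not odd, res = (-7)-1 = -8; t=15
item=8: not odd, res = (-8)-1 = -9; t=23
item=11: odd, res = (-9)*2+11 = -7; t=24
res-t = (-7)-24 = -31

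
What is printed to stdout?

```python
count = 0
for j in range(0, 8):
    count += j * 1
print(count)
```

28

j=0: count = 0+0*1 = 0
j=1: count = 0+1*1 = 1
j=2: count = 1+2*1 = 3
j=3: count = 3+3*1 = 6
j=4: count = 6+4*1 = 10
j=5: count = 10+5*1 = 15
j=6: count = 15+6*1 = 21
j=7: count = 21+7*1 = 28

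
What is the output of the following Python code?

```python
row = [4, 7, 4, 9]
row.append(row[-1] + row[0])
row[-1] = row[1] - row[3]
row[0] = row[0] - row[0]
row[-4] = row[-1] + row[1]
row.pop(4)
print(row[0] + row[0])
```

0

append row[-1]+row[0] = 9+4 = 13 → [4, 7, 4, 9, 13]
row[-1] = row[1]-row[3] = 7-9 = -2 → [4, 7, 4, 9, -2]
row[0] = row[0]-row[0] = 4-4 = 0 → [0, 7, 4, 9, -2]
row[-4] = row[-1]+row[1] = (-2)+7 = 5 → [0, 5, 4, 9, -2]
pop(4) removes -2 → [0, 5, 4, 9]
row[0]+row[0] = 0+0 = 0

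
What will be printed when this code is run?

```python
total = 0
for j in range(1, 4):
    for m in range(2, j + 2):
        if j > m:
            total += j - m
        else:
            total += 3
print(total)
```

16

j=1,m=2: not 1>2, total = 0+3 = 3
j=2,m=2: not 2>2, total = 3+3 = 6
j=2,m=3: not 2>3, total = 6+3 = 9
j=3,m=2: 3>2, total = 9+1 = 10
j=3,m=3: not 3>3, total = 10+3 = 13
j=3,m=4: not 3>4, total = 13+3 = 16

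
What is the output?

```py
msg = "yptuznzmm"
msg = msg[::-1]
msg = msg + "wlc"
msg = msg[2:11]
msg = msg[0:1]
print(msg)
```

z

reverse → 'mmznzutpy'
+ 'wlc' → 'mmznzutpywlc'
slice [2:11] → 'znzutpywl'
slice [0:1] → 'z'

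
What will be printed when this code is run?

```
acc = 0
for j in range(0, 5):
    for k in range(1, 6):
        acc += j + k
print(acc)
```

j=0,k=1: acc = 0+1 = 1
j=0,k=2: acc = 1+2 = 3
j=0,k=3: acc = 3+3 = 6
j=0,k=4: acc = 6+4 = 10
j=0,k=5: acc = 10+5 = 15
j=1,k=1: acc = 15+2 = 17
j=1,k=2: acc = 17+3 = 20
j=1,k=3: acc = 20+4 = 24
j=1,k=4: acc = 24+5 = 29
j=1,k=5: acc = 29+6 = 35
j=2,k=1: acc = 35+3 = 38
j=2,k=2: acc = 38+4 = 42
j=2,k=3: acc = 42+5 = 47
j=2,k=4: acc = 47+6 = 53
j=2,k=5: acc = 53+7 = 60
j=3,k=1: acc = 60+4 = 64
j=3,k=2: acc = 64+5 = 69
j=3,k=3: acc = 69+6 = 75
j=3,k=4: acc = 75+7 = 82
j=3,k=5: acc = 82+8 = 90
j=4,k=1: acc = 90+5 = 95
j=4,k=2: acc = 95+6 = 101
j=4,k=3: acc = 101+7 = 108
j=4,k=4: acc = 108+8 = 116
j=4,k=5: acc = 116+9 = 125

125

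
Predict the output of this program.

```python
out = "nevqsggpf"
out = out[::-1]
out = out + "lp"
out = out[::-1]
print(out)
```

reverse → 'fpggsqven'
+ 'lp' → 'fpggsqvenlp'
reverse → 'plnevqsggpf'

plnevqsggpf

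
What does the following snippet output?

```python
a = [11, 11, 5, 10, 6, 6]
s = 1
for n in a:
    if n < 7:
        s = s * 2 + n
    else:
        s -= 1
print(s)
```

n=11: not <7, s = 1-1 = 0
n=11: not <7, s = 0-1 = -1
n=5: <7, s = (-1)*2+5 = 3
n=10: not <7, s = 3-1 = 2
n=6: <7, s = 2*2+6 = 10
n=6: <7, s = 10*2+6 = 26

26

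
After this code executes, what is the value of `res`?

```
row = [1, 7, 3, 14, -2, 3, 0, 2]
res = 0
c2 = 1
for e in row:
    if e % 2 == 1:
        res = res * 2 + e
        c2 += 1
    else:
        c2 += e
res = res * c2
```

e=1: odd, res = 0*2+1 = 1; c2=2
e=7: odd, res = 1*2+7 = 9; c2=3
e=3: odd, res = 9*2+3 = 21; c2=4
e=14: not odd; c2=18
e=-2: not odd; c2=16
e=3: odd, res = 21*2+3 = 45; c2=17
e=0: not odd; c2=17
e=2: not odd; c2=19
res*c2 = 45*19 = 855

855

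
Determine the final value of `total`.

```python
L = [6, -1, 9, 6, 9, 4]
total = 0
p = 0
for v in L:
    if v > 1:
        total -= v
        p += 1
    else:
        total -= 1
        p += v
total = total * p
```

-140

v=6: >1, total = 0-6 = -6; p=1
v=-1: not >1, total = (-6)-1 = -7; p=0
v=9: >1, total = (-7)-9 = -16; p=1
v=6: >1, total = (-16)-6 = -22; p=2
v=9: >1, total = (-22)-9 = -31; p=3
v=4: >1, total = (-31)-4 = -35; p=4
total*p = (-35)*4 = -140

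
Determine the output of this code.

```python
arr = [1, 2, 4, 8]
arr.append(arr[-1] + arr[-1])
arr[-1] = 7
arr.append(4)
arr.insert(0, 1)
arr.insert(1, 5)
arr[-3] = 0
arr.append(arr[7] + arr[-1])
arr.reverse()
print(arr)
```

append arr[-1]+arr[-1] = 8+8 = 16 → [1, 2, 4, 8, 16]
arr[-1] = 7 → [1, 2, 4, 8, 7]
append 4 → [1, 2, 4, 8, 7, 4]
insert 1 at 0 → [1, 1, 2, 4, 8, 7, 4]
insert 5 at 1 → [1, 5, 1, 2, 4, 8, 7, 4]
arr[-3] = 0 → [1, 5, 1, 2, 4, 0, 7, 4]
append arr[7]+arr[-1] = 4+4 = 8 → [1, 5, 1, 2, 4, 0, 7, 4, 8]
reverse → [8, 4, 7, 0, 4, 2, 1, 5, 1]

[8, 4, 7, 0, 4, 2, 1, 5, 1]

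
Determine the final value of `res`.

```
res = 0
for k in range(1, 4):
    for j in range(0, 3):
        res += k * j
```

18

k=1,j=0: res = 0+0 = 0
k=1,j=1: res = 0+1 = 1
k=1,j=2: res = 1+2 = 3
k=2,j=0: res = 3+0 = 3
k=2,j=1: res = 3+2 = 5
k=2,j=2: res = 5+4 = 9
k=3,j=0: res = 9+0 = 9
k=3,j=1: res = 9+3 = 12
k=3,j=2: res = 12+6 = 18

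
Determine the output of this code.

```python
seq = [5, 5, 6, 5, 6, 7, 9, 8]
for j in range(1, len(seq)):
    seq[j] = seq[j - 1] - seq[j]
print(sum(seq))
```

j=1: seq[1] = 5-5 = 0 → [5, 0, 6, 5, 6, 7, 9, 8]
j=2: seq[2] = 0-6 = -6 → [5, 0, -6, 5, 6, 7, 9, 8]
j=3: seq[3] = (-6)-5 = -11 → [5, 0, -6, -11, 6, 7, 9, 8]
j=4: seq[4] = (-11)-6 = -17 → [5, 0, -6, -11, -17, 7, 9, 8]
j=5: seq[5] = (-17)-7 = -24 → [5, 0, -6, -11, -17, -24, 9, 8]
j=6: seq[6] = (-24)-9 = -33 → [5, 0, -6, -11, -17, -24, -33, 8]
j=7: seq[7] = (-33)-8 = -41 → [5, 0, -6, -11, -17, -24, -33, -41]
sum = -127

-127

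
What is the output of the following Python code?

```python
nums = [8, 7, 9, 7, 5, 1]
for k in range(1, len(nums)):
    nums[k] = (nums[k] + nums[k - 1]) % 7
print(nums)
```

k=1: nums[1] = (7+8)%7 = 1 → [8, 1, 9, 7, 5, 1]
k=2: nums[2] = (9+1)%7 = 3 → [8, 1, 3, 7, 5, 1]
k=3: nums[3] = (7+3)%7 = 3 → [8, 1, 3, 3, 5, 1]
k=4: nums[4] = (5+3)%7 = 1 → [8, 1, 3, 3, 1, 1]
k=5: nums[5] = (1+1)%7 = 2 → [8, 1, 3, 3, 1, 2]

[8, 1, 3, 3, 1, 2]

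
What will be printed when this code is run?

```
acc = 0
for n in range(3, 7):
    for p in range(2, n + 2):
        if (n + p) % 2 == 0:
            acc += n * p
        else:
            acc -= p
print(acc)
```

104

n=3,p=2: odd sum, acc = 0-2 = -2
n=3,p=3: even sum, acc = (-2)+9 = 7
n=3,p=4: odd sum, acc = 7-4 = 3
n=4,p=2: even sum, acc = 3+8 = 11
n=4,p=3: odd sum, acc = 11-3 = 8
n=4,p=4: even sum, acc = 8+16 = 24
n=4,p=5: odd sum, acc = 24-5 = 19
n=5,p=2: odd sum, acc = 19-2 = 17
n=5,p=3: even sum, acc = 17+15 = 32
n=5,p=4: odd sum, acc = 32-4 = 28
n=5,p=5: even sum, acc = 28+25 = 53
n=5,p=6: odd sum, acc = 53-6 = 47
n=6,p=2: even sum, acc = 47+12 = 59
n=6,p=3: odd sum, acc = 59-3 = 56
n=6,p=4: even sum, acc = 56+24 = 80
n=6,p=5: odd sum, acc = 80-5 = 75
n=6,p=6: even sum, acc = 75+36 = 111
n=6,p=7: odd sum, acc = 111-7 = 104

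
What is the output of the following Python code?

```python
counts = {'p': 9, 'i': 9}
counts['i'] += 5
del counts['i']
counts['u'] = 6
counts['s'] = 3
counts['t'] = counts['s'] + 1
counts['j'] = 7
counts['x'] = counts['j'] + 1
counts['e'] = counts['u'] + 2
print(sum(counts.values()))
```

counts['i'] = 9+5 = 14 → {'p': 9, 'i': 14}
del 'i' → {'p': 9}
counts['u'] = 6 → {'p': 9, 'u': 6}
counts['s'] = 3 → {'p': 9, 'u': 6, 's': 3}
counts['t'] = counts['s']+1 = 4 → {'p': 9, 'u': 6, 's': 3, 't': 4}
counts['j'] = 7 → {'p': 9, 'u': 6, 's': 3, 't': 4, 'j': 7}
counts['x'] = counts['j']+1 = 8 → {'p': 9, 'u': 6, 's': 3, 't': 4, 'j': 7, 'x': 8}
counts['e'] = counts['u']+2 = 8 → {'p': 9, 'u': 6, 's': 3, 't': 4, 'j': 7, 'x': 8, 'e': 8}
sum of values = 45

45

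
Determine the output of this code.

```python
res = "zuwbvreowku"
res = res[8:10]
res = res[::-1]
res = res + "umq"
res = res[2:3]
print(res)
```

u

slice [8:10] → 'wk'
reverse → 'kw'
+ 'umq' → 'kwumq'
slice [2:3] → 'u'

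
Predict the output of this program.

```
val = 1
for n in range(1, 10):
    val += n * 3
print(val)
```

136

n=1: val = 1+1*3 = 4
n=2: val = 4+2*3 = 10
n=3: val = 10+3*3 = 19
n=4: val = 19+4*3 = 31
n=5: val = 31+5*3 = 46
n=6: val = 46+6*3 = 64
n=7: val = 64+7*3 = 85
n=8: val = 85+8*3 = 109
n=9: val = 109+9*3 = 136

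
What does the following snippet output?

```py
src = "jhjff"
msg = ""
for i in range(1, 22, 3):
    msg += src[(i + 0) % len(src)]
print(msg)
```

hfjjfhf

i=1: add src[1]='h' → 'h'
i=4: add src[4]='f' → 'hf'
i=7: add src[2]='j' → 'hfj'
i=10: add src[0]='j' → 'hfjj'
i=13: add src[3]='f' → 'hfjjf'
i=16: add src[1]='h' → 'hfjjfh'
i=19: add src[4]='f' → 'hfjjfhf'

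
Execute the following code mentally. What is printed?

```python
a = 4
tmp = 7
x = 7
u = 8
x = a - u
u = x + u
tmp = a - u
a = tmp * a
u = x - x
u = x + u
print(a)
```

0

x = 4-8 = -4
u = (-4)+8 = 4
tmp = 4-4 = 0
a = 0*4 = 0
u = (-4)-(-4) = 0
u = (-4)+0 = -4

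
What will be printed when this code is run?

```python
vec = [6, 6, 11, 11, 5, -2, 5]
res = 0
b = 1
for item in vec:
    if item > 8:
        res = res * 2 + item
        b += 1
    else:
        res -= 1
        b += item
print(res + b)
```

item=6: not >8, res = 0-1 = -1; b=7
item=6: not >8, res = (-1)-1 = -2; b=13
item=11: >8, res = (-2)*2+11 = 7; b=14
item=11: >8, res = 7*2+11 = 25; b=15
item=5: not >8, res = 25-1 = 24; b=20
item=-2: not >8, res = 24-1 = 23; b=18
item=5: not >8, res = 23-1 = 22; b=23
res+b = 22+23 = 45

45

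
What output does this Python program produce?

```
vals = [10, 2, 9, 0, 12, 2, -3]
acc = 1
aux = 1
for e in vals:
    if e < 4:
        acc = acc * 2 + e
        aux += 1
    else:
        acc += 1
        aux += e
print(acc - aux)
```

25

e=10: not <4, acc = 1+1 = 2; aux=11
e=2: <4, acc = 2*2+2 = 6; aux=12
e=9: not <4, acc = 6+1 = 7; aux=21
e=0: <4, acc = 7*2+0 = 14; aux=22
e=12: not <4, acc = 14+1 = 15; aux=34
e=2: <4, acc = 15*2+2 = 32; aux=35
e=-3: <4, acc = 32*2+(-3) = 61; aux=36
acc-aux = 61-36 = 25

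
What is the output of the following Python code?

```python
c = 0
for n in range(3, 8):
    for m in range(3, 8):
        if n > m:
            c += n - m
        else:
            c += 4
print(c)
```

n=3,m=3: not 3>3, c = 0+4 = 4
n=3,m=4: not 3>4, c = 4+4 = 8
n=3,m=5: not 3>5, c = 8+4 = 12
n=3,m=6: not 3>6, c = 12+4 = 16
n=3,m=7: not 3>7, c = 16+4 = 20
n=4,m=3: 4>3, c = 20+1 = 21
n=4,m=4: not 4>4, c = 21+4 = 25
n=4,m=5: not 4>5, c = 25+4 = 29
n=4,m=6: not 4>6, c = 29+4 = 33
n=4,m=7: not 4>7, c = 33+4 = 37
n=5,m=3: 5>3, c = 37+2 = 39
n=5,m=4: 5>4, c = 39+1 = 40
n=5,m=5: not 5>5, c = 40+4 = 44
n=5,m=6: not 5>6, c = 44+4 = 48
n=5,m=7: not 5>7, c = 48+4 = 52
n=6,m=3: 6>3, c = 52+3 = 55
n=6,m=4: 6>4, c = 55+2 = 57
n=6,m=5: 6>5, c = 57+1 = 58
n=6,m=6: not 6>6, c = 58+4 = 62
n=6,m=7: not 6>7, c = 62+4 = 66
n=7,m=3: 7>3, c = 66+4 = 70
n=7,m=4: 7>4, c = 70+3 = 73
n=7,m=5: 7>5, c = 73+2 = 75
n=7,m=6: 7>6, c = 75+1 = 76
n=7,m=7: not 7>7, c = 76+4 = 80

80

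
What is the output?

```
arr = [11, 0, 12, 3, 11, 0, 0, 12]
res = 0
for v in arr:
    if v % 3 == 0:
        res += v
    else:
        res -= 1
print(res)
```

v=11: not %3==0, res = 0-1 = -1
v=0: %3==0, res = (-1)+0 = -1
v=12: %3==0, res = (-1)+12 = 11
v=3: %3==0, res = 11+3 = 14
v=11: not %3==0, res = 14-1 = 13
v=0: %3==0, res = 13+0 = 13
v=0: %3==0, res = 13+0 = 13
v=12: %3==0, res = 13+12 = 25

25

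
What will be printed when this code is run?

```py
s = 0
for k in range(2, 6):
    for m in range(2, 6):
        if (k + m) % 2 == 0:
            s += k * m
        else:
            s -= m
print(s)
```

72

k=2,m=2: even sum, s = 0+4 = 4
k=2,m=3: odd sum, s = 4-3 = 1
k=2,m=4: even sum, s = 1+8 = 9
k=2,m=5: odd sum, s = 9-5 = 4
k=3,m=2: odd sum, s = 4-2 = 2
k=3,m=3: even sum, s = 2+9 = 11
k=3,m=4: odd sum, s = 11-4 = 7
k=3,m=5: even sum, s = 7+15 = 22
k=4,m=2: even sum, s = 22+8 = 30
k=4,m=3: odd sum, s = 30-3 = 27
k=4,m=4: even sum, s = 27+16 = 43
k=4,m=5: odd sum, s = 43-5 = 38
k=5,m=2: odd sum, s = 38-2 = 36
k=5,m=3: even sum, s = 36+15 = 51
k=5,m=4: odd sum, s = 51-4 = 47
k=5,m=5: even sum, s = 47+25 = 72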